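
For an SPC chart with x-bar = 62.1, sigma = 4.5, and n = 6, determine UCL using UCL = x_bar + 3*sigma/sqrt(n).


UCL = 62.1 + 3 * 4.5 / sqrt(6)

67.61


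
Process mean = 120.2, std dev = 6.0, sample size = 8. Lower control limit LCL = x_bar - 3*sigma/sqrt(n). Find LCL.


LCL = 120.2 - 3 * 6.0 / sqrt(8)

113.84


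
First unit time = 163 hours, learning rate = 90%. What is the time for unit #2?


Formula: T_n = T_1 * (learning_rate)^(log2(n)) where learning_rate = rate/100
Doublings = log2(2) = 1
T_n = 163 * 0.9^1
T_n = 163 * 0.9 = 146.7 hours

146.7 hours


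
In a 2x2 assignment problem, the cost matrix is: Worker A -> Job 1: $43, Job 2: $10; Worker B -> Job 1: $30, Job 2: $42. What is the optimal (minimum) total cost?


Option 1: A->1 + B->2 = $43 + $42 = $85
Option 2: A->2 + B->1 = $10 + $30 = $40
Min cost = min($85, $40) = $40

$40


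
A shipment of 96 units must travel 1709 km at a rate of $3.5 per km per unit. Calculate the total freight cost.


TC = dist * cost * units = 1709 * 3.5 * 96 = $574224.00

$574224.00


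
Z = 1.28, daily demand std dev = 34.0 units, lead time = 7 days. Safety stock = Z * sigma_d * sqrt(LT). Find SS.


Formula: SS = z * sigma_d * sqrt(LT)
sqrt(LT) = sqrt(7) = 2.6458
SS = 1.28 * 34.0 * 2.6458
SS = 115.1 units

115.1 units


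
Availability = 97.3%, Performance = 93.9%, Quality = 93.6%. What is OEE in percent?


Formula: OEE = Availability * Performance * Quality / 10000
A * P = 97.3% * 93.9% / 100 = 91.36%
OEE = 91.36% * 93.6% / 100 = 85.5%

85.5%


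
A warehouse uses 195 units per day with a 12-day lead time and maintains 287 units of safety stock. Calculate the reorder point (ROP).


Formula: ROP = (Daily Demand * Lead Time) + Safety Stock
Demand during lead time = 195 * 12 = 2340 units
ROP = 2340 + 287 = 2627 units

2627 units


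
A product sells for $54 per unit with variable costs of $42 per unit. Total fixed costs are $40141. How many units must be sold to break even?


Formula: BEQ = Fixed Costs / (Price - Variable Cost)
Contribution margin = $54 - $42 = $12/unit
BEQ = ceil($40141 / $12/unit) = ceil(3345.08) = 3346 units

3346 units


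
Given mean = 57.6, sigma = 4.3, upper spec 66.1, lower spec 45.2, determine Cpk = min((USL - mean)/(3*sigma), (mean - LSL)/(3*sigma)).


Cpu = (66.1 - 57.6) / (3 * 4.3) = 0.66
Cpl = (57.6 - 45.2) / (3 * 4.3) = 0.96
Cpk = min(0.66, 0.96) = 0.66

0.66


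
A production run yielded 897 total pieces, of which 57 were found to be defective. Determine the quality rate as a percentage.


Formula: Quality Rate = Good Pieces / Total Pieces * 100
Good pieces = 897 - 57 = 840
QR = 840 / 897 * 100 = 93.6%

93.6%


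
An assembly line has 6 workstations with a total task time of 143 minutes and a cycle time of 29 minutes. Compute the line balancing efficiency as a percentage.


Formula: Efficiency = Sum of Task Times / (N_stations * CT) * 100
Total station capacity = 6 stations * 29 min = 174 min
Efficiency = 143 / 174 * 100 = 82.2%

82.2%


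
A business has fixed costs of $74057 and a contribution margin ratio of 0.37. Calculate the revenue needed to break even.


Formula: BER = Fixed Costs / Contribution Margin Ratio
BER = $74057 / 0.37
BER = $200154.05 (to the nearest cent)

$200154.05


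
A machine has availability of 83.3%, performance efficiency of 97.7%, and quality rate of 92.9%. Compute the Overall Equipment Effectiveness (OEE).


Formula: OEE = Availability * Performance * Quality / 10000
A * P = 83.3% * 97.7% / 100 = 81.38%
OEE = 81.38% * 92.9% / 100 = 75.6%

75.6%


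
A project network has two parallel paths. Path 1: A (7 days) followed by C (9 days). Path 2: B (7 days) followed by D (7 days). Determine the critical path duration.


Path 1 = 7 + 9 = 16 days
Path 2 = 7 + 7 = 14 days
Duration = max(16, 14) = 16 days

16 days


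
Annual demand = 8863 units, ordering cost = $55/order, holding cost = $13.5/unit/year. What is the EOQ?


Formula: EOQ = sqrt(2 * D * S / H)
Numerator: 2 * 8863 * 55 = 974930
2DS/H = 974930 / 13.5 = 72217.0
EOQ = sqrt(72217.0) = 268.7 units

268.7 units


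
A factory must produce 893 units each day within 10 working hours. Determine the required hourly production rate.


Formula: Production Rate = Daily Demand / Available Hours
Rate = 893 units/day / 10 hours/day
Rate = 89.3 units/hour

89.3 units/hour


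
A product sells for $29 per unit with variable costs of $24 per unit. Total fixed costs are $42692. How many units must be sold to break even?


Formula: BEQ = Fixed Costs / (Price - Variable Cost)
Contribution margin = $29 - $24 = $5/unit
BEQ = ceil($42692 / $5/unit) = ceil(8538.4) = 8539 units

8539 units


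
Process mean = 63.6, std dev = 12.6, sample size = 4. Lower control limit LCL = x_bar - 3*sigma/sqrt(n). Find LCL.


LCL = 63.6 - 3 * 12.6 / sqrt(4)

44.7


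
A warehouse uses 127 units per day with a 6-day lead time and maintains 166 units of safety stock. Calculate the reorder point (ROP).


Formula: ROP = (Daily Demand * Lead Time) + Safety Stock
Demand during lead time = 127 * 6 = 762 units
ROP = 762 + 166 = 928 units

928 units


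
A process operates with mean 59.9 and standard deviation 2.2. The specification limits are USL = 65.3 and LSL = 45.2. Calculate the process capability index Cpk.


Cpu = (65.3 - 59.9) / (3 * 2.2) = 0.82
Cpl = (59.9 - 45.2) / (3 * 2.2) = 2.23
Cpk = min(0.82, 2.23) = 0.82

0.82


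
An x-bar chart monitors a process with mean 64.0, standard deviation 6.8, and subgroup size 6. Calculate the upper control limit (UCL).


UCL = 64.0 + 3 * 6.8 / sqrt(6)

72.33


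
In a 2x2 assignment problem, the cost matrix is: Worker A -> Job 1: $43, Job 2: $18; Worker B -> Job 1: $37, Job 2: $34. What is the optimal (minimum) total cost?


Option 1: A->1 + B->2 = $43 + $34 = $77
Option 2: A->2 + B->1 = $18 + $37 = $55
Min cost = min($77, $55) = $55

$55


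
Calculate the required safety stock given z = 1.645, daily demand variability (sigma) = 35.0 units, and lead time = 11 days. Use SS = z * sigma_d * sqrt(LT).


Formula: SS = z * sigma_d * sqrt(LT)
sqrt(LT) = sqrt(11) = 3.3166
SS = 1.645 * 35.0 * 3.3166
SS = 191.0 units

191.0 units


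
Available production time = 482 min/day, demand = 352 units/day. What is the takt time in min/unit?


Formula: Takt Time = Available Production Time / Customer Demand
Takt = 482 min/day / 352 units/day
Takt = 1.37 min/unit

1.37 min/unit


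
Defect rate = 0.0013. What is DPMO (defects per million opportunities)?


DPMO = defect_rate * 1000000 = 0.0013 * 1000000

1300


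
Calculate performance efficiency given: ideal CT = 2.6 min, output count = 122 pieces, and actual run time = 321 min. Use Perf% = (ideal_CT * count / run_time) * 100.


Formula: Performance = (Ideal CT * Total Count) / Run Time * 100
Ideal output time = 2.6 * 122 = 317.2 min
Performance = 317.2 / 321 * 100 = 98.8%

98.8%


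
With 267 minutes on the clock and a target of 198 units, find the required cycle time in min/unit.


Formula: CT = Available Time / Number of Units
CT = 267 min / 198 units
CT = 1.35 min/unit

1.35 min/unit


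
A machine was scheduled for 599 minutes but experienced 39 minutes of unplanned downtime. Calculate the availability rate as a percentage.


Formula: Availability = (Planned Time - Downtime) / Planned Time * 100
Uptime = 599 - 39 = 560 min
Availability = 560 / 599 * 100 = 93.5%

93.5%


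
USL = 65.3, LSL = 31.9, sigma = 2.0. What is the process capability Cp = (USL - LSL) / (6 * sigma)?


Cp = (65.3 - 31.9) / (6 * 2.0)

2.78


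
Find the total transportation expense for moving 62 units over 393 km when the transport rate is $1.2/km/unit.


TC = dist * cost * units = 393 * 1.2 * 62 = $29239.20

$29239.20


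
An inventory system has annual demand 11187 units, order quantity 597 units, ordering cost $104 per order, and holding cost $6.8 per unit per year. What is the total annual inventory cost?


TC = 11187/597 * 104 + 597/2 * 6.8

$3978.62


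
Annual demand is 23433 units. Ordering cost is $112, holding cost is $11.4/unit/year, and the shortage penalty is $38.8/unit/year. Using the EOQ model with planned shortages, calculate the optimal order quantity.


Formula: EOQ* = sqrt(2DS/H) * sqrt((H+P)/P)
Base EOQ = sqrt(2*23433*112/11.4) = 678.56 units
Correction = sqrt((11.4+38.8)/38.8) = 1.13746
EOQ* = 678.56 * 1.13746 = 771.8 units

771.8 units


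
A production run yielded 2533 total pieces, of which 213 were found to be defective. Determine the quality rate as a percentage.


Formula: Quality Rate = Good Pieces / Total Pieces * 100
Good pieces = 2533 - 213 = 2320
QR = 2320 / 2533 * 100 = 91.6%

91.6%


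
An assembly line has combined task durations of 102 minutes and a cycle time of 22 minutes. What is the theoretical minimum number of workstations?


Formula: N_min = ceil(Sum of Task Times / Cycle Time)
N_min = ceil(102 min / 22 min) = ceil(4.6364)
N_min = 5 stations

5


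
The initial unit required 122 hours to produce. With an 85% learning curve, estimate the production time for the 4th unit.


Formula: T_n = T_1 * (learning_rate)^(log2(n)) where learning_rate = rate/100
Doublings = log2(4) = 2
T_n = 122 * 0.85^2
T_n = 122 * 0.7225 = 88.1 hours

88.1 hours


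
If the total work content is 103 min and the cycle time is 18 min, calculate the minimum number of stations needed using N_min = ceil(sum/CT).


Formula: N_min = ceil(Sum of Task Times / Cycle Time)
N_min = ceil(103 min / 18 min) = ceil(5.7222)
N_min = 6 stations

6


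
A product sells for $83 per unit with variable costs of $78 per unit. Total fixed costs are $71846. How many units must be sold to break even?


Formula: BEQ = Fixed Costs / (Price - Variable Cost)
Contribution margin = $83 - $78 = $5/unit
BEQ = ceil($71846 / $5/unit) = ceil(14369.2) = 14370 units

14370 units


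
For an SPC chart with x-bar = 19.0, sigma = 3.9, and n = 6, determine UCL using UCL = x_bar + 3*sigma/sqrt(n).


UCL = 19.0 + 3 * 3.9 / sqrt(6)

23.78


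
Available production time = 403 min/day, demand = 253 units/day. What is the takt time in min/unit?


Formula: Takt Time = Available Production Time / Customer Demand
Takt = 403 min/day / 253 units/day
Takt = 1.59 min/unit

1.59 min/unit


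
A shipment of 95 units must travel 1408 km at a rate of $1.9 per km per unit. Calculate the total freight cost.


TC = dist * cost * units = 1408 * 1.9 * 95 = $254144.00

$254144.00


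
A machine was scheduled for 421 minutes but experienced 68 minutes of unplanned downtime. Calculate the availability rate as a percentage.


Formula: Availability = (Planned Time - Downtime) / Planned Time * 100
Uptime = 421 - 68 = 353 min
Availability = 353 / 421 * 100 = 83.8%

83.8%


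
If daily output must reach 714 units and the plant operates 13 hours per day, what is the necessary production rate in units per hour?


Formula: Production Rate = Daily Demand / Available Hours
Rate = 714 units/day / 13 hours/day
Rate = 54.9 units/hour

54.9 units/hour


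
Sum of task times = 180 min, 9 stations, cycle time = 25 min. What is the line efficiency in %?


Formula: Efficiency = Sum of Task Times / (N_stations * CT) * 100
Total station capacity = 9 stations * 25 min = 225 min
Efficiency = 180 / 225 * 100 = 80.0%

80.0%


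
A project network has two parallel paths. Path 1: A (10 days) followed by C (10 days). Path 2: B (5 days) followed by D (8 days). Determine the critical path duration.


Path 1 = 10 + 10 = 20 days
Path 2 = 5 + 8 = 13 days
Duration = max(20, 13) = 20 days

20 days


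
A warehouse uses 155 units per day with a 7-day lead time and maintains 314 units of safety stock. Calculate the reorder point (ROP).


Formula: ROP = (Daily Demand * Lead Time) + Safety Stock
Demand during lead time = 155 * 7 = 1085 units
ROP = 1085 + 314 = 1399 units

1399 units


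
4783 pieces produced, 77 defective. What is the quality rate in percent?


Formula: Quality Rate = Good Pieces / Total Pieces * 100
Good pieces = 4783 - 77 = 4706
QR = 4706 / 4783 * 100 = 98.4%

98.4%


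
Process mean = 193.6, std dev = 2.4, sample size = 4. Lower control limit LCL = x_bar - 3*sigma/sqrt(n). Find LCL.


LCL = 193.6 - 3 * 2.4 / sqrt(4)

190.0


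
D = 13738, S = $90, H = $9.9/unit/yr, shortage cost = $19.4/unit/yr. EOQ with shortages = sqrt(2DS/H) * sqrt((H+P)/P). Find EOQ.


Formula: EOQ* = sqrt(2DS/H) * sqrt((H+P)/P)
Base EOQ = sqrt(2*13738*90/9.9) = 499.78 units
Correction = sqrt((9.9+19.4)/19.4) = 1.22895
EOQ* = 499.78 * 1.22895 = 614.2 units

614.2 units


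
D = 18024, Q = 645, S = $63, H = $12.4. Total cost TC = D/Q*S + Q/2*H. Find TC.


TC = 18024/645 * 63 + 645/2 * 12.4

$5759.48


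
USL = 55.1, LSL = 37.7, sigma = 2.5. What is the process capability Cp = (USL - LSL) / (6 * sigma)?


Cp = (55.1 - 37.7) / (6 * 2.5)

1.16


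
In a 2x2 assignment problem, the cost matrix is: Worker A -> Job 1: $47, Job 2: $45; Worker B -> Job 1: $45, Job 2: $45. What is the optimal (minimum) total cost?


Option 1: A->1 + B->2 = $47 + $45 = $92
Option 2: A->2 + B->1 = $45 + $45 = $90
Min cost = min($92, $90) = $90

$90


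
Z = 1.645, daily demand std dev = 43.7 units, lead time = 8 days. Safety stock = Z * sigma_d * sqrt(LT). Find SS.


Formula: SS = z * sigma_d * sqrt(LT)
sqrt(LT) = sqrt(8) = 2.8284
SS = 1.645 * 43.7 * 2.8284
SS = 203.3 units

203.3 units


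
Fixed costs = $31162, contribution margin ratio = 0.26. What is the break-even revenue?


Formula: BER = Fixed Costs / Contribution Margin Ratio
BER = $31162 / 0.26
BER = $119853.85 (to the nearest cent)

$119853.85


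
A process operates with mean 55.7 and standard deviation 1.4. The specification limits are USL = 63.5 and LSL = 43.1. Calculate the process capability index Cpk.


Cpu = (63.5 - 55.7) / (3 * 1.4) = 1.86
Cpl = (55.7 - 43.1) / (3 * 1.4) = 3.0
Cpk = min(1.86, 3.0) = 1.86

1.86


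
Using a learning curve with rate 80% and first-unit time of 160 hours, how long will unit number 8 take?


Formula: T_n = T_1 * (learning_rate)^(log2(n)) where learning_rate = rate/100
Doublings = log2(8) = 3
T_n = 160 * 0.8^3
T_n = 160 * 0.512 = 81.9 hours

81.9 hours


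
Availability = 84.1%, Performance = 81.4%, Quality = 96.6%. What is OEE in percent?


Formula: OEE = Availability * Performance * Quality / 10000
A * P = 84.1% * 81.4% / 100 = 68.46%
OEE = 68.46% * 96.6% / 100 = 66.1%

66.1%


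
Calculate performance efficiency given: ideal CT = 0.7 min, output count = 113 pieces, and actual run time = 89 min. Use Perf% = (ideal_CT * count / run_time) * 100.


Formula: Performance = (Ideal CT * Total Count) / Run Time * 100
Ideal output time = 0.7 * 113 = 79.1 min
Performance = 79.1 / 89 * 100 = 88.9%

88.9%


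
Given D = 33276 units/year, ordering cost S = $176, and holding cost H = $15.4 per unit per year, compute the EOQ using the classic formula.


Formula: EOQ = sqrt(2 * D * S / H)
Numerator: 2 * 33276 * 176 = 11713152
2DS/H = 11713152 / 15.4 = 760594.3
EOQ = sqrt(760594.3) = 872.1 units

872.1 units


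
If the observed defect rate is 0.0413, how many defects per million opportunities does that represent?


DPMO = defect_rate * 1000000 = 0.0413 * 1000000

41300


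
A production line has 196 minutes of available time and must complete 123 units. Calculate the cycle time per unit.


Formula: CT = Available Time / Number of Units
CT = 196 min / 123 units
CT = 1.59 min/unit

1.59 min/unit


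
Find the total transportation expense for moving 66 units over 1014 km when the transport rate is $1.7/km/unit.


TC = dist * cost * units = 1014 * 1.7 * 66 = $113770.80

$113770.80


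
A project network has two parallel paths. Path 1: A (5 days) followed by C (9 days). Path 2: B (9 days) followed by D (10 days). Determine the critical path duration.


Path 1 = 5 + 9 = 14 days
Path 2 = 9 + 10 = 19 days
Duration = max(14, 19) = 19 days

19 days


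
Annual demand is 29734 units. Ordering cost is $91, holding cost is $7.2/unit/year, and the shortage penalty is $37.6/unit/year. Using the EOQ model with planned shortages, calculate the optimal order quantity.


Formula: EOQ* = sqrt(2DS/H) * sqrt((H+P)/P)
Base EOQ = sqrt(2*29734*91/7.2) = 866.95 units
Correction = sqrt((7.2+37.6)/37.6) = 1.09155
EOQ* = 866.95 * 1.09155 = 946.3 units

946.3 units


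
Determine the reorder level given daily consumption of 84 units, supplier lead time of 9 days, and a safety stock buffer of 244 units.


Formula: ROP = (Daily Demand * Lead Time) + Safety Stock
Demand during lead time = 84 * 9 = 756 units
ROP = 756 + 244 = 1000 units

1000 units


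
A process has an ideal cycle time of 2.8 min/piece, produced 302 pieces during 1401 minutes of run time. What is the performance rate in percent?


Formula: Performance = (Ideal CT * Total Count) / Run Time * 100
Ideal output time = 2.8 * 302 = 845.6 min
Performance = 845.6 / 1401 * 100 = 60.4%

60.4%


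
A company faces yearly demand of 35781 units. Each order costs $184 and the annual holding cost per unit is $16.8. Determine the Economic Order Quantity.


Formula: EOQ = sqrt(2 * D * S / H)
Numerator: 2 * 35781 * 184 = 13167408
2DS/H = 13167408 / 16.8 = 783774.3
EOQ = sqrt(783774.3) = 885.3 units

885.3 units


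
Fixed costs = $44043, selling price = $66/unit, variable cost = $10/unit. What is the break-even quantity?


Formula: BEQ = Fixed Costs / (Price - Variable Cost)
Contribution margin = $66 - $10 = $56/unit
BEQ = ceil($44043 / $56/unit) = ceil(786.48) = 787 units

787 units


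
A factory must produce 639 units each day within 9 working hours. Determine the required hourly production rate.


Formula: Production Rate = Daily Demand / Available Hours
Rate = 639 units/day / 9 hours/day
Rate = 71.0 units/hour

71.0 units/hour


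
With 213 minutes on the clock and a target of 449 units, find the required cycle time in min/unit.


Formula: CT = Available Time / Number of Units
CT = 213 min / 449 units
CT = 0.47 min/unit

0.47 min/unit


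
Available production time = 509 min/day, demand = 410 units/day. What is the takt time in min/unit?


Formula: Takt Time = Available Production Time / Customer Demand
Takt = 509 min/day / 410 units/day
Takt = 1.24 min/unit

1.24 min/unit


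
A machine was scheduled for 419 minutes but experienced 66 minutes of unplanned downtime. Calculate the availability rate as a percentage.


Formula: Availability = (Planned Time - Downtime) / Planned Time * 100
Uptime = 419 - 66 = 353 min
Availability = 353 / 419 * 100 = 84.2%

84.2%


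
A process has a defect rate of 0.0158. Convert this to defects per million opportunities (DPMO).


DPMO = defect_rate * 1000000 = 0.0158 * 1000000

15800


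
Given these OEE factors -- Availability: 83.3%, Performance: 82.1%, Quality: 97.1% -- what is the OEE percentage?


Formula: OEE = Availability * Performance * Quality / 10000
A * P = 83.3% * 82.1% / 100 = 68.39%
OEE = 68.39% * 97.1% / 100 = 66.4%

66.4%


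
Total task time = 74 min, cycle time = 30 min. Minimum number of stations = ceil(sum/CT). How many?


Formula: N_min = ceil(Sum of Task Times / Cycle Time)
N_min = ceil(74 min / 30 min) = ceil(2.4667)
N_min = 3 stations

3


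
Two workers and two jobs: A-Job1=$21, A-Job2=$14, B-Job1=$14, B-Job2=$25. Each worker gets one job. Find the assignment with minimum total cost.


Option 1: A->1 + B->2 = $21 + $25 = $46
Option 2: A->2 + B->1 = $14 + $14 = $28
Min cost = min($46, $28) = $28

$28


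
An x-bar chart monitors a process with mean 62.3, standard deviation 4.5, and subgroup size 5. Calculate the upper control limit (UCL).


UCL = 62.3 + 3 * 4.5 / sqrt(5)

68.34


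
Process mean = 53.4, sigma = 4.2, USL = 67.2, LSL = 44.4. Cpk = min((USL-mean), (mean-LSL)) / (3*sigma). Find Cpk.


Cpu = (67.2 - 53.4) / (3 * 4.2) = 1.1
Cpl = (53.4 - 44.4) / (3 * 4.2) = 0.71
Cpk = min(1.1, 0.71) = 0.71

0.71


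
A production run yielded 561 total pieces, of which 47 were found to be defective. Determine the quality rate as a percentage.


Formula: Quality Rate = Good Pieces / Total Pieces * 100
Good pieces = 561 - 47 = 514
QR = 514 / 561 * 100 = 91.6%

91.6%


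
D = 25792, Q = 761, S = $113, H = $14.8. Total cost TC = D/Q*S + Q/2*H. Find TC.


TC = 25792/761 * 113 + 761/2 * 14.8

$9461.22


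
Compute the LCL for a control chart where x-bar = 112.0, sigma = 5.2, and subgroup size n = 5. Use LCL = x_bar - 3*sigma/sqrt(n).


LCL = 112.0 - 3 * 5.2 / sqrt(5)

105.02


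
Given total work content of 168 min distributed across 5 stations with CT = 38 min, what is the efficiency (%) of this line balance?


Formula: Efficiency = Sum of Task Times / (N_stations * CT) * 100
Total station capacity = 5 stations * 38 min = 190 min
Efficiency = 168 / 190 * 100 = 88.4%

88.4%


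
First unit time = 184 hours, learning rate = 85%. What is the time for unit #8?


Formula: T_n = T_1 * (learning_rate)^(log2(n)) where learning_rate = rate/100
Doublings = log2(8) = 3
T_n = 184 * 0.85^3
T_n = 184 * 0.6141 = 113.0 hours

113.0 hours


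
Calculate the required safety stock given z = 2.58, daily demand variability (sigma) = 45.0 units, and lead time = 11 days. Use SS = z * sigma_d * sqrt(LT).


Formula: SS = z * sigma_d * sqrt(LT)
sqrt(LT) = sqrt(11) = 3.3166
SS = 2.58 * 45.0 * 3.3166
SS = 385.1 units

385.1 units


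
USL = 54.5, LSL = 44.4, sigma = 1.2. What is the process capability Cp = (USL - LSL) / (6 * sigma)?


Cp = (54.5 - 44.4) / (6 * 1.2)

1.4


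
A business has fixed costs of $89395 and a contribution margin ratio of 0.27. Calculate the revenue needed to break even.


Formula: BER = Fixed Costs / Contribution Margin Ratio
BER = $89395 / 0.27
BER = $331092.59 (to the nearest cent)

$331092.59


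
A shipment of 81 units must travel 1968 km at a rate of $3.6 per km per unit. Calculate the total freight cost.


TC = dist * cost * units = 1968 * 3.6 * 81 = $573868.80

$573868.80


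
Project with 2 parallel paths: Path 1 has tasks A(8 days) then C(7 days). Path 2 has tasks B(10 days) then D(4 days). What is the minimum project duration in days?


Path 1 = 8 + 7 = 15 days
Path 2 = 10 + 4 = 14 days
Duration = max(15, 14) = 15 days

15 days


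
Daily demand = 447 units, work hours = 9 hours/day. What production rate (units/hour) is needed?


Formula: Production Rate = Daily Demand / Available Hours
Rate = 447 units/day / 9 hours/day
Rate = 49.7 units/hour

49.7 units/hour


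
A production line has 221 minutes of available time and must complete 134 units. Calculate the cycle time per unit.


Formula: CT = Available Time / Number of Units
CT = 221 min / 134 units
CT = 1.65 min/unit

1.65 min/unit


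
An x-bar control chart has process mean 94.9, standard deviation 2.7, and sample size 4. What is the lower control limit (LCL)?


LCL = 94.9 - 3 * 2.7 / sqrt(4)

90.85


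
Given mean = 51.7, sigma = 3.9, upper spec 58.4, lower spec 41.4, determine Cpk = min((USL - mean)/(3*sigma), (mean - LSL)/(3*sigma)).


Cpu = (58.4 - 51.7) / (3 * 3.9) = 0.57
Cpl = (51.7 - 41.4) / (3 * 3.9) = 0.88
Cpk = min(0.57, 0.88) = 0.57

0.57


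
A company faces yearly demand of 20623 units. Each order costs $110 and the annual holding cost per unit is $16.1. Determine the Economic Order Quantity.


Formula: EOQ = sqrt(2 * D * S / H)
Numerator: 2 * 20623 * 110 = 4537060
2DS/H = 4537060 / 16.1 = 281805.0
EOQ = sqrt(281805.0) = 530.9 units

530.9 units


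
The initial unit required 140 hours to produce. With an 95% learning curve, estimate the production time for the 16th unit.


Formula: T_n = T_1 * (learning_rate)^(log2(n)) where learning_rate = rate/100
Doublings = log2(16) = 4
T_n = 140 * 0.95^4
T_n = 140 * 0.8145 = 114.0 hours

114.0 hours


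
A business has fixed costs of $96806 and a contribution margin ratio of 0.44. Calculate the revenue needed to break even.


Formula: BER = Fixed Costs / Contribution Margin Ratio
BER = $96806 / 0.44
BER = $220013.64 (to the nearest cent)

$220013.64


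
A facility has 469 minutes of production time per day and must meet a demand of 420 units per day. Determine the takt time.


Formula: Takt Time = Available Production Time / Customer Demand
Takt = 469 min/day / 420 units/day
Takt = 1.12 min/unit

1.12 min/unit


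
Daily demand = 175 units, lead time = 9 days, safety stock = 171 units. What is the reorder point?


Formula: ROP = (Daily Demand * Lead Time) + Safety Stock
Demand during lead time = 175 * 9 = 1575 units
ROP = 1575 + 171 = 1746 units

1746 units


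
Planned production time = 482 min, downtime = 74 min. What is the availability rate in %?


Formula: Availability = (Planned Time - Downtime) / Planned Time * 100
Uptime = 482 - 74 = 408 min
Availability = 408 / 482 * 100 = 84.6%

84.6%


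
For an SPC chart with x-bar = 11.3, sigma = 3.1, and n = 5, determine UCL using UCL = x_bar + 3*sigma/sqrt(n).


UCL = 11.3 + 3 * 3.1 / sqrt(5)

15.46


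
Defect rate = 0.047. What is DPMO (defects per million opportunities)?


DPMO = defect_rate * 1000000 = 0.047 * 1000000

47000


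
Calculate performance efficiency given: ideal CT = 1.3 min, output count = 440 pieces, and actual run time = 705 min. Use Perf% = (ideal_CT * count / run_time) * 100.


Formula: Performance = (Ideal CT * Total Count) / Run Time * 100
Ideal output time = 1.3 * 440 = 572.0 min
Performance = 572.0 / 705 * 100 = 81.1%

81.1%


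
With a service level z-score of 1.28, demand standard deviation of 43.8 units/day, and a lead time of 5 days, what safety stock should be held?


Formula: SS = z * sigma_d * sqrt(LT)
sqrt(LT) = sqrt(5) = 2.2361
SS = 1.28 * 43.8 * 2.2361
SS = 125.4 units

125.4 units


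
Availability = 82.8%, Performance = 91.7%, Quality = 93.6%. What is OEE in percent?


Formula: OEE = Availability * Performance * Quality / 10000
A * P = 82.8% * 91.7% / 100 = 75.93%
OEE = 75.93% * 93.6% / 100 = 71.1%

71.1%


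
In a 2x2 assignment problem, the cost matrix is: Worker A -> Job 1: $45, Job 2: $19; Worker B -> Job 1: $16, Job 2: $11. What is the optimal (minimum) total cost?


Option 1: A->1 + B->2 = $45 + $11 = $56
Option 2: A->2 + B->1 = $19 + $16 = $35
Min cost = min($56, $35) = $35

$35


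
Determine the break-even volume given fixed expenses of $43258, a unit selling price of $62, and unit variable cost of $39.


Formula: BEQ = Fixed Costs / (Price - Variable Cost)
Contribution margin = $62 - $39 = $23/unit
BEQ = ceil($43258 / $23/unit) = ceil(1880.78) = 1881 units

1881 units


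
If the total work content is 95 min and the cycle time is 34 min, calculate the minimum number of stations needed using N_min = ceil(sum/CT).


Formula: N_min = ceil(Sum of Task Times / Cycle Time)
N_min = ceil(95 min / 34 min) = ceil(2.7941)
N_min = 3 stations

3


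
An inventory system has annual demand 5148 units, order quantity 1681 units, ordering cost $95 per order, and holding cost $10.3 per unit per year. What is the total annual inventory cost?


TC = 5148/1681 * 95 + 1681/2 * 10.3

$8948.08


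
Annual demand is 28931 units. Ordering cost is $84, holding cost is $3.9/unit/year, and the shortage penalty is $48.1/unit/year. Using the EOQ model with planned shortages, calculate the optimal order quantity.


Formula: EOQ* = sqrt(2DS/H) * sqrt((H+P)/P)
Base EOQ = sqrt(2*28931*84/3.9) = 1116.36 units
Correction = sqrt((3.9+48.1)/48.1) = 1.03975
EOQ* = 1116.36 * 1.03975 = 1160.7 units

1160.7 units


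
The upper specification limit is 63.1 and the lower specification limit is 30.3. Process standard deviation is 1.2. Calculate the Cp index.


Cp = (63.1 - 30.3) / (6 * 1.2)

4.56


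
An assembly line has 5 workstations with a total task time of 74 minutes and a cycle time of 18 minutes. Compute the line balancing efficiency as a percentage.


Formula: Efficiency = Sum of Task Times / (N_stations * CT) * 100
Total station capacity = 5 stations * 18 min = 90 min
Efficiency = 74 / 90 * 100 = 82.2%

82.2%


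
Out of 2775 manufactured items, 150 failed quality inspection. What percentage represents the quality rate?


Formula: Quality Rate = Good Pieces / Total Pieces * 100
Good pieces = 2775 - 150 = 2625
QR = 2625 / 2775 * 100 = 94.6%

94.6%


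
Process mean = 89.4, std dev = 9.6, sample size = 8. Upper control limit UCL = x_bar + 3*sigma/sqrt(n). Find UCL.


UCL = 89.4 + 3 * 9.6 / sqrt(8)

99.58


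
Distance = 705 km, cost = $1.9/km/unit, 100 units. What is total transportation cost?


TC = dist * cost * units = 705 * 1.9 * 100 = $133950.00

$133950.00


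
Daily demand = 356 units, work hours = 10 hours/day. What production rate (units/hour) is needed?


Formula: Production Rate = Daily Demand / Available Hours
Rate = 356 units/day / 10 hours/day
Rate = 35.6 units/hour

35.6 units/hour


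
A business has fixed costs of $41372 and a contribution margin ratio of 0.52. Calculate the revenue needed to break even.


Formula: BER = Fixed Costs / Contribution Margin Ratio
BER = $41372 / 0.52
BER = $79561.54 (to the nearest cent)

$79561.54


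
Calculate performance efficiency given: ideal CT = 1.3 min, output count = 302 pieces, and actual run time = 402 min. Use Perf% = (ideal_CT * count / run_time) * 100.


Formula: Performance = (Ideal CT * Total Count) / Run Time * 100
Ideal output time = 1.3 * 302 = 392.6 min
Performance = 392.6 / 402 * 100 = 97.7%

97.7%


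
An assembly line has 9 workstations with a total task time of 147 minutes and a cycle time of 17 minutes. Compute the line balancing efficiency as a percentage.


Formula: Efficiency = Sum of Task Times / (N_stations * CT) * 100
Total station capacity = 9 stations * 17 min = 153 min
Efficiency = 147 / 153 * 100 = 96.1%

96.1%


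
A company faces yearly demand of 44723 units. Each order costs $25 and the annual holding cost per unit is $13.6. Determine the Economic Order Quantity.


Formula: EOQ = sqrt(2 * D * S / H)
Numerator: 2 * 44723 * 25 = 2236150
2DS/H = 2236150 / 13.6 = 164422.8
EOQ = sqrt(164422.8) = 405.5 units

405.5 units


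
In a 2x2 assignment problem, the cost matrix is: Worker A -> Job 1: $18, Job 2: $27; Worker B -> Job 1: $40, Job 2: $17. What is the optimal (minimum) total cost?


Option 1: A->1 + B->2 = $18 + $17 = $35
Option 2: A->2 + B->1 = $27 + $40 = $67
Min cost = min($35, $67) = $35

$35


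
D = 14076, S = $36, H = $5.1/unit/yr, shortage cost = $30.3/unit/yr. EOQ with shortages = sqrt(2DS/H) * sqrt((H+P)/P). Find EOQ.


Formula: EOQ* = sqrt(2DS/H) * sqrt((H+P)/P)
Base EOQ = sqrt(2*14076*36/5.1) = 445.78 units
Correction = sqrt((5.1+30.3)/30.3) = 1.08089
EOQ* = 445.78 * 1.08089 = 481.8 units

481.8 units


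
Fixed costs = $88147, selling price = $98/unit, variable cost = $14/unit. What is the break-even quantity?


Formula: BEQ = Fixed Costs / (Price - Variable Cost)
Contribution margin = $98 - $14 = $84/unit
BEQ = ceil($88147 / $84/unit) = ceil(1049.37) = 1050 units

1050 units


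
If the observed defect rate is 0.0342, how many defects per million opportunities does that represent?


DPMO = defect_rate * 1000000 = 0.0342 * 1000000

34200


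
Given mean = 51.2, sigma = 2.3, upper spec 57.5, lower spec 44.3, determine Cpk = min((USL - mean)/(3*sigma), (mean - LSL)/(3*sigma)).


Cpu = (57.5 - 51.2) / (3 * 2.3) = 0.91
Cpl = (51.2 - 44.3) / (3 * 2.3) = 1.0
Cpk = min(0.91, 1.0) = 0.91

0.91


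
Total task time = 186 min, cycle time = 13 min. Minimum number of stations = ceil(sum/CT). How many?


Formula: N_min = ceil(Sum of Task Times / Cycle Time)
N_min = ceil(186 min / 13 min) = ceil(14.3077)
N_min = 15 stations

15


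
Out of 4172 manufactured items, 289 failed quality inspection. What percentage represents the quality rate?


Formula: Quality Rate = Good Pieces / Total Pieces * 100
Good pieces = 4172 - 289 = 3883
QR = 3883 / 4172 * 100 = 93.1%

93.1%


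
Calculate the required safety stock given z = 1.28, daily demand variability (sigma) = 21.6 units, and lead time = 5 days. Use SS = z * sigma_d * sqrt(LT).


Formula: SS = z * sigma_d * sqrt(LT)
sqrt(LT) = sqrt(5) = 2.2361
SS = 1.28 * 21.6 * 2.2361
SS = 61.8 units

61.8 units


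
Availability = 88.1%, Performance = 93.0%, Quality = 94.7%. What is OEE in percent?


Formula: OEE = Availability * Performance * Quality / 10000
A * P = 88.1% * 93.0% / 100 = 81.93%
OEE = 81.93% * 94.7% / 100 = 77.6%

77.6%


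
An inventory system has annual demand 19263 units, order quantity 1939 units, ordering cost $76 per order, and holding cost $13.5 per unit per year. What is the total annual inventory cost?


TC = 19263/1939 * 76 + 1939/2 * 13.5

$13843.27


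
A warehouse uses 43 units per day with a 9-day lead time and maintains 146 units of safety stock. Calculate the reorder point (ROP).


Formula: ROP = (Daily Demand * Lead Time) + Safety Stock
Demand during lead time = 43 * 9 = 387 units
ROP = 387 + 146 = 533 units

533 units


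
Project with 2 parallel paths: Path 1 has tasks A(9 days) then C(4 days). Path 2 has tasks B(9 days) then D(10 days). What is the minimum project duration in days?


Path 1 = 9 + 4 = 13 days
Path 2 = 9 + 10 = 19 days
Duration = max(13, 19) = 19 days

19 days


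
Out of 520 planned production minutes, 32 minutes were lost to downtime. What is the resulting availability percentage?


Formula: Availability = (Planned Time - Downtime) / Planned Time * 100
Uptime = 520 - 32 = 488 min
Availability = 488 / 520 * 100 = 93.8%

93.8%


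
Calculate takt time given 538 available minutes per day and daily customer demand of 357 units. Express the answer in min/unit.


Formula: Takt Time = Available Production Time / Customer Demand
Takt = 538 min/day / 357 units/day
Takt = 1.51 min/unit

1.51 min/unit


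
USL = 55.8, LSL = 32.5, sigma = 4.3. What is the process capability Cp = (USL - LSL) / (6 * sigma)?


Cp = (55.8 - 32.5) / (6 * 4.3)

0.9


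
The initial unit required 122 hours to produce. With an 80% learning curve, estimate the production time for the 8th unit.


Formula: T_n = T_1 * (learning_rate)^(log2(n)) where learning_rate = rate/100
Doublings = log2(8) = 3
T_n = 122 * 0.8^3
T_n = 122 * 0.512 = 62.5 hours

62.5 hours


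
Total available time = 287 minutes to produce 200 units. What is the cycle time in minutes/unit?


Formula: CT = Available Time / Number of Units
CT = 287 min / 200 units
CT = 1.44 min/unit

1.44 min/unit


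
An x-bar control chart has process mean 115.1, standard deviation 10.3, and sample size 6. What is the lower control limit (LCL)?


LCL = 115.1 - 3 * 10.3 / sqrt(6)

102.49


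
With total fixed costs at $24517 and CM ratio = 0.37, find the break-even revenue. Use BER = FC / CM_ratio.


Formula: BER = Fixed Costs / Contribution Margin Ratio
BER = $24517 / 0.37
BER = $66262.16 (to the nearest cent)

$66262.16


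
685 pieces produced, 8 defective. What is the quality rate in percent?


Formula: Quality Rate = Good Pieces / Total Pieces * 100
Good pieces = 685 - 8 = 677
QR = 677 / 685 * 100 = 98.8%

98.8%


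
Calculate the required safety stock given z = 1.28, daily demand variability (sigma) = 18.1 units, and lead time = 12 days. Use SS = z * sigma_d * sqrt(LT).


Formula: SS = z * sigma_d * sqrt(LT)
sqrt(LT) = sqrt(12) = 3.4641
SS = 1.28 * 18.1 * 3.4641
SS = 80.3 units

80.3 units


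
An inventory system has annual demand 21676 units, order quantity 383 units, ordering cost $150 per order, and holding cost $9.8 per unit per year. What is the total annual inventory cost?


TC = 21676/383 * 150 + 383/2 * 9.8

$10366.00


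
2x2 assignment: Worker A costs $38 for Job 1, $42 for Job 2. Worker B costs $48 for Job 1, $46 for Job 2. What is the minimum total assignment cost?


Option 1: A->1 + B->2 = $38 + $46 = $84
Option 2: A->2 + B->1 = $42 + $48 = $90
Min cost = min($84, $90) = $84

$84


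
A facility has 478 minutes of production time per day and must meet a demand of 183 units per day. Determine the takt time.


Formula: Takt Time = Available Production Time / Customer Demand
Takt = 478 min/day / 183 units/day
Takt = 2.61 min/unit

2.61 min/unit


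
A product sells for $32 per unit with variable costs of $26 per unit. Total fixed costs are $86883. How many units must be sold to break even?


Formula: BEQ = Fixed Costs / (Price - Variable Cost)
Contribution margin = $32 - $26 = $6/unit
BEQ = ceil($86883 / $6/unit) = ceil(14480.5) = 14481 units

14481 units


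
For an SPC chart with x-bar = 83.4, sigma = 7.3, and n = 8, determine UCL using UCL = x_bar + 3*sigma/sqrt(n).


UCL = 83.4 + 3 * 7.3 / sqrt(8)

91.14


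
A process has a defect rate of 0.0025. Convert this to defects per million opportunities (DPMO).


DPMO = defect_rate * 1000000 = 0.0025 * 1000000

2500


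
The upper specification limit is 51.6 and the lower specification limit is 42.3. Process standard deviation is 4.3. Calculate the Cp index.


Cp = (51.6 - 42.3) / (6 * 4.3)

0.36


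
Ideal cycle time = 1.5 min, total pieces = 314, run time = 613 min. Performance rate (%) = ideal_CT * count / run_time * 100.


Formula: Performance = (Ideal CT * Total Count) / Run Time * 100
Ideal output time = 1.5 * 314 = 471.0 min
Performance = 471.0 / 613 * 100 = 76.8%

76.8%


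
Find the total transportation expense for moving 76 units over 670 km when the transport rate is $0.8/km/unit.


TC = dist * cost * units = 670 * 0.8 * 76 = $40736.00

$40736.00


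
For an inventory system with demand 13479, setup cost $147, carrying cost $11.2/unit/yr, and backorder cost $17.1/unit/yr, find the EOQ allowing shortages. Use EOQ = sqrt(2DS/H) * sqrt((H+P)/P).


Formula: EOQ* = sqrt(2DS/H) * sqrt((H+P)/P)
Base EOQ = sqrt(2*13479*147/11.2) = 594.83 units
Correction = sqrt((11.2+17.1)/17.1) = 1.28646
EOQ* = 594.83 * 1.28646 = 765.2 units

765.2 units


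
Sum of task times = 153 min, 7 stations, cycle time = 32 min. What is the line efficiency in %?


Formula: Efficiency = Sum of Task Times / (N_stations * CT) * 100
Total station capacity = 7 stations * 32 min = 224 min
Efficiency = 153 / 224 * 100 = 68.3%

68.3%


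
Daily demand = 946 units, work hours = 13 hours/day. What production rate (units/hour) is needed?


Formula: Production Rate = Daily Demand / Available Hours
Rate = 946 units/day / 13 hours/day
Rate = 72.8 units/hour

72.8 units/hour


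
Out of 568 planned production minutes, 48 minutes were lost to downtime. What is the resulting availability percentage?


Formula: Availability = (Planned Time - Downtime) / Planned Time * 100
Uptime = 568 - 48 = 520 min
Availability = 520 / 568 * 100 = 91.5%

91.5%


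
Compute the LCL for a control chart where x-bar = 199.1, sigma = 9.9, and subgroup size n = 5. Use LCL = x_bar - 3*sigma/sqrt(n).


LCL = 199.1 - 3 * 9.9 / sqrt(5)

185.82


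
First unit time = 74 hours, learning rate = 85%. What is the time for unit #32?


Formula: T_n = T_1 * (learning_rate)^(log2(n)) where learning_rate = rate/100
Doublings = log2(32) = 5
T_n = 74 * 0.85^5
T_n = 74 * 0.4437 = 32.8 hours

32.8 hours


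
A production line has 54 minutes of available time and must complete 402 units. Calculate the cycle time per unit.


Formula: CT = Available Time / Number of Units
CT = 54 min / 402 units
CT = 0.13 min/unit

0.13 min/unit


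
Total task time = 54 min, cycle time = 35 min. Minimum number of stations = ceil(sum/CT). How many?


Formula: N_min = ceil(Sum of Task Times / Cycle Time)
N_min = ceil(54 min / 35 min) = ceil(1.5429)
N_min = 2 stations

2


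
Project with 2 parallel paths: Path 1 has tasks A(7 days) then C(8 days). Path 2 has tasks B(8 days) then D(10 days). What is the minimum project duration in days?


Path 1 = 7 + 8 = 15 days
Path 2 = 8 + 10 = 18 days
Duration = max(15, 18) = 18 days

18 days
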